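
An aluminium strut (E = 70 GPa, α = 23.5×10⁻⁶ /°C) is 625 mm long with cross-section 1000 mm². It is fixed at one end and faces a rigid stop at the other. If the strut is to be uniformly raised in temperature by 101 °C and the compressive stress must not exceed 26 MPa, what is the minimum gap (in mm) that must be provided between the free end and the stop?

g ≈ 1.25 mm

With no wall the strut would lengthen by αΔT L = 23.5×10⁻⁶ × 101 × 625 = 1.483 mm.
A stress of 26 MPa corresponds to the wall pushing the strut back by σL/E = 26×625/(70×10³) = 0.2321 mm.
So the gap has to take up the difference, g_min = δ_free − σL/E = 1.483 − 0.2321 = 1.251 mm.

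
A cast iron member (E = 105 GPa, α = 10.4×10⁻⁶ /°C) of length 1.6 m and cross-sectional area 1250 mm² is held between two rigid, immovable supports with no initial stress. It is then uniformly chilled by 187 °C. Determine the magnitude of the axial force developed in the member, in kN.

Full restraint means ε = 0, so the stress is σ = EαΔT = 105×10³ × 10.4×10⁻⁶ × 187 = 204.2 MPa.
P = AEαΔT = 1250 × 105×10³ × 10.4×10⁻⁶ × 187 = 255.3 kN (tensile).

P ≈ 255 kN (tensile)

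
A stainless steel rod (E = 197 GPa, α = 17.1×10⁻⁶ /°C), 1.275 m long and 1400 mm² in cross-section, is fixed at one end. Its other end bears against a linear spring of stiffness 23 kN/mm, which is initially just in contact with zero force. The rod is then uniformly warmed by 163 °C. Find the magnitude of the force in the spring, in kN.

P ≈ 73.9 kN

Free thermal expansion: δ_free = αΔT L = 17.1×10⁻⁶ × 163 × 1275 = 3.554 mm.
With a force P in the spring, the elastic change of the rod is PL/(AE) and that of the spring is P/k; compatibility requires their sum to equal δ_free.
So P = δ_free / [L/(AE) + 1/k] = 3.554 / [ 1275/(1400×197×10³) + 1/(23×10³) ].
P = 3.554 / 4.81×10⁻⁵ = 73880 N.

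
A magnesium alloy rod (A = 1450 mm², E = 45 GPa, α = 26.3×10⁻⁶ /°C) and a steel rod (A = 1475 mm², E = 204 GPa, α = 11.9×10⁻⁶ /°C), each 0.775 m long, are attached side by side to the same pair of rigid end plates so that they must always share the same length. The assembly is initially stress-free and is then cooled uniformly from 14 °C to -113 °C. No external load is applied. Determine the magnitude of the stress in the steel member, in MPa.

Both members must finish at the same length. With the larger α, the magnesium alloy tends to over-contract; the plates restrain it, putting the magnesium alloy in tension and the steel in compression. With no external load the two internal forces are equal and opposite, magnitude P.
Compatibility of the two members (thermal + elastic change equal): (α₁ − α₂)ΔT = P·[1/(A₁E₁) + 1/(A₂E₂)].
|α₁ − α₂|·ΔT = 14.4×10⁻⁶ × 127 = 0.001829.
1/(A₁E₁) + 1/(A₂E₂) = 1/(1450×45×10³) + 1/(1475×204×10³) = 1.865×10⁻⁸ N⁻¹.
P = 0.001829 / 1.865×10⁻⁸ = 98060 N = 98.06 kN.
σ_{steel} = P/A₂ = 98060/1475 = 66.48 MPa, compressive.

σ ≈ 66.5 MPa (compressive)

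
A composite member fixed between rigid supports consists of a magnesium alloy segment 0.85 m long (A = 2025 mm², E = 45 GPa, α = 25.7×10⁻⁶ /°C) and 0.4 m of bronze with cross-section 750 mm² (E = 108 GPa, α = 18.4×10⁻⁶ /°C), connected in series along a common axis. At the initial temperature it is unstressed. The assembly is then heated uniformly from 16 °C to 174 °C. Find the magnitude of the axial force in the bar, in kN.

If the supports were absent, the total length change would be Σ αᵢΔT Lᵢ = 25.7×10⁻⁶×158×850 + 18.4×10⁻⁶×158×400 = 4.614 mm.
Since the ends are fixed, an axial force P builds up, equal in every segment, with P · Σ Lᵢ/(AᵢEᵢ) = δ_free.
Σ Lᵢ/(AᵢEᵢ) = 850/(2025×45×10³) + 400/(750×108×10³) = 1.427×10⁻⁵ mm/N.
So P = 4.614 / 1.427×10⁻⁵ = 323.5 kN, compressive.

P ≈ 323 kN (compressive)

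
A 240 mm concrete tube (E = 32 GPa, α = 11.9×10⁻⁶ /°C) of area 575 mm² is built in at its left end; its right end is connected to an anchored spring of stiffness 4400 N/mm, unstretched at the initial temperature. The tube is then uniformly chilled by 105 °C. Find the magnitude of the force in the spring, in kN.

If the spring were absent the tube would shorten by αΔT L = 11.9×10⁻⁶ × 105 × 240 = 0.2999 mm.
With a force P in the spring, the elastic change of the tube is PL/(AE) and that of the spring is P/k; compatibility requires their sum to equal δ_free.
So P = δ_free / [L/(AE) + 1/k] = 0.2999 / [ 240/(575×32×10³) + 1/(4400) ].
P = 0.2999 / 0.0002403 = 1248 N.

P ≈ 1.25 kN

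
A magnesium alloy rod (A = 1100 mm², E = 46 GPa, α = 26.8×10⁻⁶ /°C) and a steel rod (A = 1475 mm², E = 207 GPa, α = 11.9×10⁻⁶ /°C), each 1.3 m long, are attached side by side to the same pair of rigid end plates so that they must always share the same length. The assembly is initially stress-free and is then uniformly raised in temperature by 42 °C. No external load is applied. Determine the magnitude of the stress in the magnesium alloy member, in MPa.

σ ≈ 24.7 MPa (compressive)

The magnesium alloy has the larger α, so on heating it would change length more than the steel if both were free. The rigid plates force a common final length, so the magnesium alloy is put into compression and the steel into tension, with equal and opposite forces P (no external load).
Setting the final lengths equal and cancelling L: (α₁ − α₂)ΔT = P/(A₁E₁) + P/(A₂E₂).
|α₁ − α₂|·ΔT = 14.9×10⁻⁶ × 42 = 0.0006258.
1/(A₁E₁) + 1/(A₂E₂) = 1/(1100×46×10³) + 1/(1475×207×10³) = 2.304×10⁻⁸ N⁻¹.
So P = 0.0006258 / 2.304×10⁻⁸ = 27.16 kN.
σ_{magnesium alloy} = P/A₁ = 27160/1100 = 24.69 MPa, compressive.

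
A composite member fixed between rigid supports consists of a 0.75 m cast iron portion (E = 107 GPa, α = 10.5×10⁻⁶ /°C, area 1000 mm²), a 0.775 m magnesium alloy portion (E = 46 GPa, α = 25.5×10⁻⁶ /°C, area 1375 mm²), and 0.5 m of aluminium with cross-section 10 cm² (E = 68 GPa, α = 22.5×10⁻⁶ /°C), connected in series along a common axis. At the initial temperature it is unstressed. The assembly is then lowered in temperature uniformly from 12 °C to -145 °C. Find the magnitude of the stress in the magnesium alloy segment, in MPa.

σ ≈ 167 MPa (tensile)

If the supports were absent, the total length change would be Σ αᵢΔT Lᵢ = 10.5×10⁻⁶×157×750 + 25.5×10⁻⁶×157×775 + 22.5×10⁻⁶×157×500 = 6.105 mm.
The rigid supports impose zero overall length change; the single axial force P common to all segments must satisfy P Σ Lᵢ/(AᵢEᵢ) = δ_free.
Σ Lᵢ/(AᵢEᵢ) = 750/(1000×107×10³) + 775/(1375×46×10³) + 500/(1000×68×10³) = 2.662×10⁻⁵ mm/N.
P = 6.105 / 2.662×10⁻⁵ = 229400 N = 229.4 kN, tensile.
σ_{magnesium alloy} = P / A = 229400 / 1375 = 166.8 MPa.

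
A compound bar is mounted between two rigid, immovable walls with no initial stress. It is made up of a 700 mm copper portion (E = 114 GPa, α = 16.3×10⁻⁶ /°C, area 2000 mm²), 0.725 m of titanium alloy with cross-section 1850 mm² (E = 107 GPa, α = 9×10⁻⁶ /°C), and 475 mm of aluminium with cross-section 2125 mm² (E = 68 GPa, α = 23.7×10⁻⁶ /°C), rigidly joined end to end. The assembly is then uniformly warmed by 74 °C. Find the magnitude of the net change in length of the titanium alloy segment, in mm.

Free thermal expansion of the whole bar: Σ αᵢΔT Lᵢ = 16.3×10⁻⁶×74×700 + 9×10⁻⁶×74×725 + 23.7×10⁻⁶×74×475 = 2.16 mm.
The walls prevent any net length change, so an axial force P (same in every segment) develops. Compatibility: P · Σ Lᵢ/(AᵢEᵢ) = δ_free.
Σ Lᵢ/(AᵢEᵢ) = 700/(2000×114×10³) + 725/(1850×107×10³) + 475/(2125×68×10³) = 1.002×10⁻⁵ mm/N.
Hence P = δ_free / Σ(L/AE) = 2.16/1.002×10⁻⁵ = 215.6 kN (compressive).
For the titanium alloy segment, free thermal change = 9×10⁻⁶×74×725 = 0.4829 mm and elastic change from P = 215600×725/(1850×107×10³) = 0.7896 mm; these oppose, so the net change is 0.307 mm (segment shortens).

|ΔL| ≈ 0.307 mm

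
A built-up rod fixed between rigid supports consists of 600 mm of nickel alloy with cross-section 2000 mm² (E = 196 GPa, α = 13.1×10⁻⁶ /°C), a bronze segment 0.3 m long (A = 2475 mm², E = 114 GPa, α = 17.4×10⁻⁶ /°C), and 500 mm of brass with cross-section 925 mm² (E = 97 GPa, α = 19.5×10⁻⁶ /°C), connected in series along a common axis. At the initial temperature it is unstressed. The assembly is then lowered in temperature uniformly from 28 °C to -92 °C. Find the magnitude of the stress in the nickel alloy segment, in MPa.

σ ≈ 168 MPa (tensile)

Free thermal contraction of the whole bar: Σ αᵢΔT Lᵢ = 13.1×10⁻⁶×120×600 + 17.4×10⁻⁶×120×300 + 19.5×10⁻⁶×120×500 = 2.74 mm.
The walls prevent any net length change, so an axial force P (same in every segment) develops. Compatibility: P · Σ Lᵢ/(AᵢEᵢ) = δ_free.
The series flexibility is Σ Lᵢ/(AᵢEᵢ) = 600/(2000×196×10³) + 300/(2475×114×10³) + 500/(925×97×10³) = 8.166×10⁻⁶ mm/N.
So P = 2.74 / 8.166×10⁻⁶ = 335.5 kN, tensile.
σ_{nickel alloy} = P / A = 335500 / 2000 = 167.7 MPa.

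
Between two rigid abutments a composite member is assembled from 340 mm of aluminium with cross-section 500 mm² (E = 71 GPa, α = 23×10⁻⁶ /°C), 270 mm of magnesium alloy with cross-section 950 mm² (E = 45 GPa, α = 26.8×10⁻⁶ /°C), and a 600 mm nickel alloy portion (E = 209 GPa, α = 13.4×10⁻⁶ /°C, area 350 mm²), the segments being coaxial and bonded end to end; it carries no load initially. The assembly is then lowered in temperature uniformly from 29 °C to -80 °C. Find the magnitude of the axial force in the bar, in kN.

If the supports were absent, the total length change would be Σ αᵢΔT Lᵢ = 23×10⁻⁶×109×340 + 26.8×10⁻⁶×109×270 + 13.4×10⁻⁶×109×600 = 2.517 mm.
The rigid supports impose zero overall length change; the single axial force P common to all segments must satisfy P Σ Lᵢ/(AᵢEᵢ) = δ_free.
Σ Lᵢ/(AᵢEᵢ) = 340/(500×71×10³) + 270/(950×45×10³) + 600/(350×209×10³) = 2.41×10⁻⁵ mm/N.
Hence P = δ_free / Σ(L/AE) = 2.517/2.41×10⁻⁵ = 104.5 kN (tensile).

P ≈ 104 kN (tensile)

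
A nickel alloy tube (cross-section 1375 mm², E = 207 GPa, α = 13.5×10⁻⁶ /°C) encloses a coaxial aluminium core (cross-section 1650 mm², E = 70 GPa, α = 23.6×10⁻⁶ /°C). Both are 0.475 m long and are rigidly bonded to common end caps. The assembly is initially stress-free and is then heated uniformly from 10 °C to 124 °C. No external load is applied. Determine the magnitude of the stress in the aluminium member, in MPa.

σ ≈ 57.3 MPa (compressive)

Equilibrium of a rigid end plate with no external load gives equal and opposite internal forces ±P in the two members. Since α_{aluminium} > α_{nickel alloy}, heating drives the aluminium into compression and the nickel alloy into tension.
Equating the net (thermal + elastic) strains gives |α₁ − α₂|·ΔT = P·[1/(A₁E₁) + 1/(A₂E₂)].
|α₁ − α₂|·ΔT = 10.1×10⁻⁶ × 114 = 0.001151.
1/(A₁E₁) + 1/(A₂E₂) = 1/(1375×207×10³) + 1/(1650×70×10³) = 1.217×10⁻⁸ N⁻¹.
P = 0.001151 / 1.217×10⁻⁸ = 94600 N = 94.6 kN.
σ_{aluminium} = P/A₂ = 94600/1650 = 57.33 MPa, compressive.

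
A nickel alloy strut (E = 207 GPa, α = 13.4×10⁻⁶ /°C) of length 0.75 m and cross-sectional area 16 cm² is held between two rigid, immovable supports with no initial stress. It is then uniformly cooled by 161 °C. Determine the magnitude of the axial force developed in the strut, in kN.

Full restraint means ε = 0, so the stress is σ = EαΔT = 207×10³ × 13.4×10⁻⁶ × 161 = 446.6 MPa.
Then P = σA = 446.6 × 1600 mm² = 714.5 kN, tensile.

P ≈ 715 kN (tensile)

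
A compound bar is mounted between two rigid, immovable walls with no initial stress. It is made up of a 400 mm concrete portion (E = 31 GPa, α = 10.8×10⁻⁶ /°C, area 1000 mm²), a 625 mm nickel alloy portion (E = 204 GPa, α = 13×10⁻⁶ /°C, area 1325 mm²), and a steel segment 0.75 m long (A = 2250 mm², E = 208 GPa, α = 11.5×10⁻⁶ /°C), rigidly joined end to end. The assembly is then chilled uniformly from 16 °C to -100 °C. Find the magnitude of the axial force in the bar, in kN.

Free thermal contraction of the whole bar: Σ αᵢΔT Lᵢ = 10.8×10⁻⁶×116×400 + 13×10⁻⁶×116×625 + 11.5×10⁻⁶×116×750 = 2.444 mm.
Since the ends are fixed, an axial force P builds up, equal in every segment, with P · Σ Lᵢ/(AᵢEᵢ) = δ_free.
The series flexibility is Σ Lᵢ/(AᵢEᵢ) = 400/(1000×31×10³) + 625/(1325×204×10³) + 750/(2250×208×10³) = 1.682×10⁻⁵ mm/N.
Hence P = δ_free / Σ(L/AE) = 2.444/1.682×10⁻⁵ = 145.3 kN (tensile).

P ≈ 145 kN (tensile)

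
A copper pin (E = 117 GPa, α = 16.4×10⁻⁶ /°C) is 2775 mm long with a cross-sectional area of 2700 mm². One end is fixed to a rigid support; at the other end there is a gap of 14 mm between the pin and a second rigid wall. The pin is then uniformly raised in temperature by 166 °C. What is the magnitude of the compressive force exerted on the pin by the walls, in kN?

P ≈ 0 kN

If the wall were absent the pin would grow by αΔT L = 16.4×10⁻⁶ × 166 × 2775 = 7.555 mm.
This is smaller than the 14 mm clearance, so the pin expands freely without reaching the stop — the stress is zero.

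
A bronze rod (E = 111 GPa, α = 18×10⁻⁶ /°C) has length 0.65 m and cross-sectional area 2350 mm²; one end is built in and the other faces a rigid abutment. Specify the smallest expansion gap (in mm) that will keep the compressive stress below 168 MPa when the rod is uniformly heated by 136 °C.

g ≈ 0.607 mm

Free expansion if unrestrained: δ_free = αΔT L = 18×10⁻⁶ × 136 × 650 = 1.591 mm.
At the allowable stress the elastic shortening the wall may impose is σL/E = 168 × 650 / (111×10³) = 0.9838 mm.
So the gap has to take up the difference, g_min = δ_free − σL/E = 1.591 − 0.9838 = 0.6074 mm.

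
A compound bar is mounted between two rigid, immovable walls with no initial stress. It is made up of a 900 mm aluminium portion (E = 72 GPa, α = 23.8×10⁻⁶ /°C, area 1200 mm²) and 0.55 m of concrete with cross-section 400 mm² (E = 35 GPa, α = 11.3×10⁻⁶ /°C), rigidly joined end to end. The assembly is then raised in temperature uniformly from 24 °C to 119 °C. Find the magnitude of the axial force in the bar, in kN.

With the walls removed the bar would change length by δ_free = Σ αᵢΔT Lᵢ = 23.8×10⁻⁶×95×900 + 11.3×10⁻⁶×95×550 = 2.625 mm.
Since the ends are fixed, an axial force P builds up, equal in every segment, with P · Σ Lᵢ/(AᵢEᵢ) = δ_free.
Σ Lᵢ/(AᵢEᵢ) = 900/(1200×72×10³) + 550/(400×35×10³) = 4.97×10⁻⁵ mm/N.
Hence P = δ_free / Σ(L/AE) = 2.625/4.97×10⁻⁵ = 52.82 kN (compressive).

P ≈ 52.8 kN (compressive)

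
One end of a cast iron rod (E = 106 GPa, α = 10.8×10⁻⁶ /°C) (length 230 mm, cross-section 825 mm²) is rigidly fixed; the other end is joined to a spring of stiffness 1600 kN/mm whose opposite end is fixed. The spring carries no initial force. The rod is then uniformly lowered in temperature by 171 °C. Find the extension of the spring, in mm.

δ ≈ 0.0816 mm

If the spring were absent the rod would shorten by αΔT L = 10.8×10⁻⁶ × 171 × 230 = 0.4248 mm.
Let P be the tensile force in the spring. The rod extends elastically by PL/(AE) and the spring stretches by P/k; together these equal δ_free.
So P = δ_free / [L/(AE) + 1/k] = 0.4248 / [ 230/(825×106×10³) + 1/(1600×10³) ].
P = 0.4248 / 3.255×10⁻⁶ = 130500 N.
Spring extension = P/k = 130500/(1600×10³) = 0.08156 mm.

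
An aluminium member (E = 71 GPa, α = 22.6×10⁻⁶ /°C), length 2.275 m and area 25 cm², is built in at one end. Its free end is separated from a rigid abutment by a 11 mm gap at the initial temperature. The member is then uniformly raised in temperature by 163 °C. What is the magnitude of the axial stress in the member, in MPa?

σ ≈ 0 MPa

Free thermal elongation = αΔT L = 22.6×10⁻⁶ × 163 × 2275 = 8.381 mm.
Since δ_free = 8.38 mm is less than the 11 mm gap, the member never touches the wall. No axial force develops.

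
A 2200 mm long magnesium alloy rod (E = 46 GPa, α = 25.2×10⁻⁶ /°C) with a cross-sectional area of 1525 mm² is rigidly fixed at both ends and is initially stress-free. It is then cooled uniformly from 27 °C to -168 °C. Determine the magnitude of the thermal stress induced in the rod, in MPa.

σ ≈ 226 MPa (tensile)

With length fixed, the mechanical strain must cancel the thermal strain αΔT = 25.2×10⁻⁶ × 195 = 4914×10⁻⁶.
The stress required to suppress this strain is σ = Eε = 46×10³ × 4914×10⁻⁶ = 226 MPa, tensile since the rod is trying to contract.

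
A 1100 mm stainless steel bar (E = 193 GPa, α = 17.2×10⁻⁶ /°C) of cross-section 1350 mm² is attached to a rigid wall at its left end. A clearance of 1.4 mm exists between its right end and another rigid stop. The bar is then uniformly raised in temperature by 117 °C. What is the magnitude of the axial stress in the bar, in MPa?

σ ≈ 143 MPa (compressive)

Unrestrained expansion: δ_free = αΔT L = 17.2×10⁻⁶ × 117 × 1100 = 2.214 mm.
After closing the 1.4 mm clearance, 2.214 − 1.4 = 0.8136 mm of expansion remains to be suppressed by the wall.
That suppressed elongation corresponds to σ = E·Δ/L = 193×10³ × 0.8136/1100 = 142.8 MPa.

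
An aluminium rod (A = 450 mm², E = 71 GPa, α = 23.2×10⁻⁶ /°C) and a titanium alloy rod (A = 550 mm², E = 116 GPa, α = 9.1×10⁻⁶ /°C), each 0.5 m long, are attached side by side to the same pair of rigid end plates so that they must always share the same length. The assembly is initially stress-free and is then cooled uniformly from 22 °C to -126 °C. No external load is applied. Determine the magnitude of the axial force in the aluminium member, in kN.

P ≈ 44.4 kN (tensile in the aluminium)

Both members must finish at the same length. With the larger α, the aluminium tends to over-contract; the plates restrain it, putting the aluminium in tension and the titanium alloy in compression. With no external load the two internal forces are equal and opposite, magnitude P.
Setting the final lengths equal and cancelling L: (α₁ − α₂)ΔT = P/(A₁E₁) + P/(A₂E₂).
|α₁ − α₂|·ΔT = 14.1×10⁻⁶ × 148 = 0.002087.
1/(A₁E₁) + 1/(A₂E₂) = 1/(450×71×10³) + 1/(550×116×10³) = 4.697×10⁻⁸ N⁻¹.
P = 0.002087 / 4.697×10⁻⁸ = 44430 N = 44.43 kN.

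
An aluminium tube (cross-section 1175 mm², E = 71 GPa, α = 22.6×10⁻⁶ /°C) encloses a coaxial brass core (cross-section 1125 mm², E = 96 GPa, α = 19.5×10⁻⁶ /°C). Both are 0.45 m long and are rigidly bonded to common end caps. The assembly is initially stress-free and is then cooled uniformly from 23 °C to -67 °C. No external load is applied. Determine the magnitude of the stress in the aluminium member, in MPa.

The aluminium has the larger α, so on cooling it would change length more than the brass if both were free. The rigid plates force a common final length, so the aluminium is put into tension and the brass into compression, with equal and opposite forces P (no external load).
Compatibility of the two members (thermal + elastic change equal): (α₁ − α₂)ΔT = P·[1/(A₁E₁) + 1/(A₂E₂)].
|α₁ − α₂|·ΔT = 3.1×10⁻⁶ × 90 = 0.000279.
1/(A₁E₁) + 1/(A₂E₂) = 1/(1175×71×10³) + 1/(1125×96×10³) = 2.125×10⁻⁸ N⁻¹.
P = 0.000279 / 2.125×10⁻⁸ = 13130 N = 13.13 kN.
σ_{aluminium} = P/A₁ = 13130/1175 = 11.18 MPa, tensile.

σ ≈ 11.2 MPa (tensile)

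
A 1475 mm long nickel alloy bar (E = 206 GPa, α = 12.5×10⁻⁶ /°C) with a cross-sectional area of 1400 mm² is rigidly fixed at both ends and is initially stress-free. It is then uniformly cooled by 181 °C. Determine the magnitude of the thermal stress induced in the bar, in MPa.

With length fixed, the mechanical strain must cancel the thermal strain αΔT = 12.5×10⁻⁶ × 181 = 2262.5×10⁻⁶.
σ = EαΔT = 206×10³ × 12.5×10⁻⁶ × 181 = 466.1 MPa (tensile; the bar is trying to contract).

σ ≈ 466 MPa (tensile)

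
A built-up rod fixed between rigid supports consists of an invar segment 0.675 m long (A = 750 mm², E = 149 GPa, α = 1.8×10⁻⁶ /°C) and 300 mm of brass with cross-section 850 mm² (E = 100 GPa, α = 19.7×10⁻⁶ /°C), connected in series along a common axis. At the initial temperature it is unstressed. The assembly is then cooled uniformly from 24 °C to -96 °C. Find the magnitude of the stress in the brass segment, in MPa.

σ ≈ 105 MPa (tensile)

Free thermal contraction of the whole bar: Σ αᵢΔT Lᵢ = 1.8×10⁻⁶×120×675 + 19.7×10⁻⁶×120×300 = 0.855 mm.
The rigid supports impose zero overall length change; the single axial force P common to all segments must satisfy P Σ Lᵢ/(AᵢEᵢ) = δ_free.
Σ Lᵢ/(AᵢEᵢ) = 675/(750×149×10³) + 300/(850×100×10³) = 9.57×10⁻⁶ mm/N.
Hence P = δ_free / Σ(L/AE) = 0.855/9.57×10⁻⁶ = 89.34 kN (tensile).
σ_{brass} = P / A = 89340 / 850 = 105.1 MPa.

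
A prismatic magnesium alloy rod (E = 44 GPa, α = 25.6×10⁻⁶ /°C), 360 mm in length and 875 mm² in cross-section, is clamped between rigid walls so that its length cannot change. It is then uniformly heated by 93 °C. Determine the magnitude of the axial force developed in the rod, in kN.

P ≈ 91.7 kN (compressive)

The ends cannot move, so σ = EαΔT = 44×10³ × 25.6×10⁻⁶ × 93 = 104.8 MPa.
Then P = σA = 104.8 × 875 mm² = 91.66 kN, compressive.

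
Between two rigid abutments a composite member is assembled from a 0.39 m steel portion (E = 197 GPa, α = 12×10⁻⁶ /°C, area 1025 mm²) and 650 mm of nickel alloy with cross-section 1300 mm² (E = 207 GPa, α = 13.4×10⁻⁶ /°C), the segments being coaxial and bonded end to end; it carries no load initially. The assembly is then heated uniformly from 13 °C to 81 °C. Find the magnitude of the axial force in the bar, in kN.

If the supports were absent, the total length change would be Σ αᵢΔT Lᵢ = 12×10⁻⁶×68×390 + 13.4×10⁻⁶×68×650 = 0.9105 mm.
The walls prevent any net length change, so an axial force P (same in every segment) develops. Compatibility: P · Σ Lᵢ/(AᵢEᵢ) = δ_free.
The series flexibility is Σ Lᵢ/(AᵢEᵢ) = 390/(1025×197×10³) + 650/(1300×207×10³) = 4.347×10⁻⁶ mm/N.
So P = 0.9105 / 4.347×10⁻⁶ = 209.5 kN, compressive.

P ≈ 209 kN (compressive)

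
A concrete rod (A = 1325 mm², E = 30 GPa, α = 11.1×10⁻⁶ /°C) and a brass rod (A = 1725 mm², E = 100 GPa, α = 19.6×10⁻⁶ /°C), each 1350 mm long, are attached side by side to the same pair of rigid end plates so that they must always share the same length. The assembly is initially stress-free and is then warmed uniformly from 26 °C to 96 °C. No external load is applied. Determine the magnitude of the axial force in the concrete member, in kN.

Both members must finish at the same length. With the larger α, the brass tends to over-expand; the plates restrain it, putting the brass in compression and the concrete in tension. With no external load the two internal forces are equal and opposite, magnitude P.
Compatibility of the two members (thermal + elastic change equal): (α₁ − α₂)ΔT = P·[1/(A₁E₁) + 1/(A₂E₂)].
|α₁ − α₂|·ΔT = 8.5×10⁻⁶ × 70 = 0.000595.
1/(A₁E₁) + 1/(A₂E₂) = 1/(1325×30×10³) + 1/(1725×100×10³) = 3.095×10⁻⁸ N⁻¹.
So P = 0.000595 / 3.095×10⁻⁸ = 19.22 kN.

P ≈ 19.2 kN (tensile in the concrete)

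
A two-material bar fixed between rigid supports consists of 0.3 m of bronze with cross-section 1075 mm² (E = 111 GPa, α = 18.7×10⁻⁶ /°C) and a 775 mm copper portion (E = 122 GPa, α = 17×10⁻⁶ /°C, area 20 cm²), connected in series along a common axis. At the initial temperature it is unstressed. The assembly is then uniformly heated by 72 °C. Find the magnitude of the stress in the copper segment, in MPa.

With the walls removed the bar would change length by δ_free = Σ αᵢΔT Lᵢ = 18.7×10⁻⁶×72×300 + 17×10⁻⁶×72×775 = 1.353 mm.
The rigid supports impose zero overall length change; the single axial force P common to all segments must satisfy P Σ Lᵢ/(AᵢEᵢ) = δ_free.
Σ Lᵢ/(AᵢEᵢ) = 300/(1075×111×10³) + 775/(2000×122×10³) = 5.69×10⁻⁶ mm/N.
So P = 1.353 / 5.69×10⁻⁶ = 237.7 kN, compressive.
σ_{copper} = P / A = 237700 / 2000 = 118.8 MPa.

σ ≈ 119 MPa (compressive)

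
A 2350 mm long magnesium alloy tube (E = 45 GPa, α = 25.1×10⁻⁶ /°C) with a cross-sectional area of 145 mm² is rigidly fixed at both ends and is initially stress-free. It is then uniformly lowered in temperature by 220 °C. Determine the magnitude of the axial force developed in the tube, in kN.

P ≈ 36 kN (tensile)

With zero net strain, σ = E·αΔT = 45 GPa × 25.1×10⁻⁶ × 220 = 248.5 MPa.
Axial force P = σA = 248.5 × 145 = 36030 N = 36.03 kN, tensile.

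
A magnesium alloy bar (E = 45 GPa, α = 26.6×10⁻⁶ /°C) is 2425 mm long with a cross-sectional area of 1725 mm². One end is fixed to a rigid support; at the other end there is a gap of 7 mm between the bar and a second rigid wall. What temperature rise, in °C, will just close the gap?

ΔT ≈ 109 °C

Contact occurs when the free expansion equals the gap: αΔT L = 7 mm.
So ΔT = g/(αL) = 7/(26.6×10⁻⁶ × 2425) = 108.5 °C.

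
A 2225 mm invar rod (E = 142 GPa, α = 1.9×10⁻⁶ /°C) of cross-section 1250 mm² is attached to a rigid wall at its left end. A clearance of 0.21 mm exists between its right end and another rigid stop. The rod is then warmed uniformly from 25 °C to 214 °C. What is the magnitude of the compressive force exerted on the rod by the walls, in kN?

If the wall were absent the rod would grow by αΔT L = 1.9×10⁻⁶ × 189 × 2225 = 0.799 mm.
After closing the 0.21 mm clearance, 0.799 − 0.21 = 0.589 mm of expansion remains to be suppressed by the wall.
So σ = E(δ_free − g)/L = 142×10³ × 0.589/2225 = 37.59 MPa.
P = σA = 37.59 × 1250 = 46.99 kN.

P ≈ 47 kN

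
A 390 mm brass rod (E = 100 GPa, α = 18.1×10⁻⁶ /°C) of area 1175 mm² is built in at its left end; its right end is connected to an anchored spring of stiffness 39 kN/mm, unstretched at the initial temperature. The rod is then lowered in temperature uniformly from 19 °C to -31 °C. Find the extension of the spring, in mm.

δ ≈ 0.312 mm

The unrestrained thermal change is αΔT L = 18.1×10⁻⁶ × 50 × 390 = 0.3529 mm.
With a force P in the spring, the elastic change of the rod is PL/(AE) and that of the spring is P/k; compatibility requires their sum to equal δ_free.
So P = δ_free / [L/(AE) + 1/k] = 0.3529 / [ 390/(1175×100×10³) + 1/(39×10³) ].
P = 0.3529 / 2.896×10⁻⁵ = 12190 N.
Spring extension = P/k = 12190/(39×10³) = 0.3125 mm.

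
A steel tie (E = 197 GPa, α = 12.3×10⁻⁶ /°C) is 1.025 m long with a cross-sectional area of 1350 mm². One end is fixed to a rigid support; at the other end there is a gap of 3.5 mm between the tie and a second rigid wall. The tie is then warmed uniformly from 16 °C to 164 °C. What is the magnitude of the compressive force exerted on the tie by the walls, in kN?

P ≈ 0 kN

Free thermal elongation = αΔT L = 12.3×10⁻⁶ × 148 × 1025 = 1.866 mm.
This is smaller than the 3.5 mm clearance, so the tie expands freely without reaching the stop — the stress is zero.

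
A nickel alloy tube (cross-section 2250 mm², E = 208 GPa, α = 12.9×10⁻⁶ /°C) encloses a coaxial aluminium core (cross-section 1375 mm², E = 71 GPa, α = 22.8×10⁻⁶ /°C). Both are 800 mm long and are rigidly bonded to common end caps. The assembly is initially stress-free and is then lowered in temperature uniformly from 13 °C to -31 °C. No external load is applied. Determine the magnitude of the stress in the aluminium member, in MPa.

σ ≈ 25.6 MPa (tensile)

Both members must finish at the same length. With the larger α, the aluminium tends to over-contract; the plates restrain it, putting the aluminium in tension and the nickel alloy in compression. With no external load the two internal forces are equal and opposite, magnitude P.
Equating the net (thermal + elastic) strains gives |α₁ − α₂|·ΔT = P·[1/(A₁E₁) + 1/(A₂E₂)].
|α₁ − α₂|·ΔT = 9.9×10⁻⁶ × 44 = 0.0004356.
1/(A₁E₁) + 1/(A₂E₂) = 1/(2250×208×10³) + 1/(1375×71×10³) = 1.238×10⁻⁸ N⁻¹.
So P = 0.0004356 / 1.238×10⁻⁸ = 35.19 kN.
σ_{aluminium} = P/A₂ = 35190/1375 = 25.59 MPa, tensile.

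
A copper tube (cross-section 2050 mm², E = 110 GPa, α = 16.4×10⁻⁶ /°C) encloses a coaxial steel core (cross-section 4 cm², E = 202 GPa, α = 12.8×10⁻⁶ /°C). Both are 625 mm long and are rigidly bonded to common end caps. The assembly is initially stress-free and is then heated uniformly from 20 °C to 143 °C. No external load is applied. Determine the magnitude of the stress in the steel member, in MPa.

The copper has the larger α, so on heating it would change length more than the steel if both were free. The rigid plates force a common final length, so the copper is put into compression and the steel into tension, with equal and opposite forces P (no external load).
Compatibility of the two members (thermal + elastic change equal): (α₁ − α₂)ΔT = P·[1/(A₁E₁) + 1/(A₂E₂)].
|α₁ − α₂|·ΔT = 3.6×10⁻⁶ × 123 = 0.0004428.
1/(A₁E₁) + 1/(A₂E₂) = 1/(2050×110×10³) + 1/(400×202×10³) = 1.681×10⁻⁸ N⁻¹.
So P = 0.0004428 / 1.681×10⁻⁸ = 26.34 kN.
σ_{steel} = P/A₂ = 26340/400 = 65.85 MPa, tensile.

σ ≈ 65.9 MPa (tensile)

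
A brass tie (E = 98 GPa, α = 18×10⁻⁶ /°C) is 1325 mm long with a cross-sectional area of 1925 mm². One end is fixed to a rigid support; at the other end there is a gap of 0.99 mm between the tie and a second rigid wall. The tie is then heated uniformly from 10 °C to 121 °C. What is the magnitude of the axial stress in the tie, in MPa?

σ ≈ 123 MPa (compressive)

If the wall were absent the tie would grow by αΔT L = 18×10⁻⁶ × 111 × 1325 = 2.647 mm.
After closing the 0.99 mm clearance, 2.647 − 0.99 = 1.657 mm of expansion remains to be suppressed by the wall.
That suppressed elongation corresponds to σ = E·Δ/L = 98×10³ × 1.657/1325 = 122.6 MPa.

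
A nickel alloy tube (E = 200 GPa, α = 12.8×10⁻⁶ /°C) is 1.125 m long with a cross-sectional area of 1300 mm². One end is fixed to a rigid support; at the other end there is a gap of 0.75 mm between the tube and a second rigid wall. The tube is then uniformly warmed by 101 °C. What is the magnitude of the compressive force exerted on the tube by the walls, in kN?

P ≈ 163 kN

If the wall were absent the tube would grow by αΔT L = 12.8×10⁻⁶ × 101 × 1125 = 1.454 mm.
After closing the 0.75 mm clearance, 1.454 − 0.75 = 0.7044 mm of expansion remains to be suppressed by the wall.
So σ = E(δ_free − g)/L = 200×10³ × 0.7044/1125 = 125.2 MPa.
P = σA = 125.2 × 1300 = 162.8 kN.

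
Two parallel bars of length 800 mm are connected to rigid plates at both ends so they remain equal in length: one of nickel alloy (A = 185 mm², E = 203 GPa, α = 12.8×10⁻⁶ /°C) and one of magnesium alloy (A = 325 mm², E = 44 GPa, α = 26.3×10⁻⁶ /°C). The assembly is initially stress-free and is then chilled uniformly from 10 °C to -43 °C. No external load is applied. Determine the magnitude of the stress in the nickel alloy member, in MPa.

σ ≈ 40.1 MPa (compressive)

The magnesium alloy has the larger α, so on cooling it would change length more than the nickel alloy if both were free. The rigid plates force a common final length, so the magnesium alloy is put into tension and the nickel alloy into compression, with equal and opposite forces P (no external load).
Setting the final lengths equal and cancelling L: (α₁ − α₂)ΔT = P/(A₁E₁) + P/(A₂E₂).
|α₁ − α₂|·ΔT = 13.5×10⁻⁶ × 53 = 0.0007155.
1/(A₁E₁) + 1/(A₂E₂) = 1/(185×203×10³) + 1/(325×44×10³) = 9.656×10⁻⁸ N⁻¹.
So P = 0.0007155 / 9.656×10⁻⁸ = 7.41 kN.
σ_{nickel alloy} = P/A₁ = 7410/185 = 40.05 MPa, compressive.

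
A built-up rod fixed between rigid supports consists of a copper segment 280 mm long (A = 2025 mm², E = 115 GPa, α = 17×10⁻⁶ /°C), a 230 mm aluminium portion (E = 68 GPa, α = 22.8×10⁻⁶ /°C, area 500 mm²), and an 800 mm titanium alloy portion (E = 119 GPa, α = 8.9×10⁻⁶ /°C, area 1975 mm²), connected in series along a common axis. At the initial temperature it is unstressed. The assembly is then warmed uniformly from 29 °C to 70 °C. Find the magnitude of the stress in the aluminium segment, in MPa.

If the supports were absent, the total length change would be Σ αᵢΔT Lᵢ = 17×10⁻⁶×41×280 + 22.8×10⁻⁶×41×230 + 8.9×10⁻⁶×41×800 = 0.7021 mm.
The rigid supports impose zero overall length change; the single axial force P common to all segments must satisfy P Σ Lᵢ/(AᵢEᵢ) = δ_free.
Σ Lᵢ/(AᵢEᵢ) = 280/(2025×115×10³) + 230/(500×68×10³) + 800/(1975×119×10³) = 1.137×10⁻⁵ mm/N.
So P = 0.7021 / 1.137×10⁻⁵ = 61.74 kN, compressive.
σ_{aluminium} = P / A = 61740 / 500 = 123.5 MPa.

σ ≈ 123 MPa (compressive)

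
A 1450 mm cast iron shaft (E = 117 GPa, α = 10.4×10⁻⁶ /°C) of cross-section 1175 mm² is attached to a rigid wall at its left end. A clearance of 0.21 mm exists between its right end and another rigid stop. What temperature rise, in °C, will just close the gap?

ΔT ≈ 13.9 °C

Contact occurs when the free expansion equals the gap: αΔT L = 0.21 mm.
ΔT = 0.21 / (10.4×10⁻⁶ × 1450) = 13.93 °C.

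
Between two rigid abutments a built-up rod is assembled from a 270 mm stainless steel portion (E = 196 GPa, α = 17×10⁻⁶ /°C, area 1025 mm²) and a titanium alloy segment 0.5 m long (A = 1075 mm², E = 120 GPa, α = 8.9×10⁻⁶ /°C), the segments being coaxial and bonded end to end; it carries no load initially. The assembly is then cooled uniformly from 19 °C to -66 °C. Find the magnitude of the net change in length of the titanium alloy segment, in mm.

|ΔL| ≈ 0.192 mm

Free thermal contraction of the whole bar: Σ αᵢΔT Lᵢ = 17×10⁻⁶×85×270 + 8.9×10⁻⁶×85×500 = 0.7684 mm.
The walls prevent any net length change, so an axial force P (same in every segment) develops. Compatibility: P · Σ Lᵢ/(AᵢEᵢ) = δ_free.
The series flexibility is Σ Lᵢ/(AᵢEᵢ) = 270/(1025×196×10³) + 500/(1075×120×10³) = 5.22×10⁻⁶ mm/N.
P = 0.7684 / 5.22×10⁻⁶ = 147200 N = 147.2 kN, tensile.
For the titanium alloy segment, free thermal change = 8.9×10⁻⁶×85×500 = 0.3783 mm and elastic change from P = 147200×500/(1075×120×10³) = 0.5706 mm; these oppose, so the net change is 0.192 mm (segment lengthens).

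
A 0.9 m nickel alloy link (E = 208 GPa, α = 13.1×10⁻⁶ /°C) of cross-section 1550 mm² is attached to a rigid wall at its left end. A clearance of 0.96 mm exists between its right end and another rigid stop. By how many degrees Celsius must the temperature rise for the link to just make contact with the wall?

ΔT ≈ 81.4 °C

The gap closes when αΔT L = 0.96 mm, since the link is still unstressed at that instant.
ΔT = 0.96 / (13.1×10⁻⁶ × 900) = 81.42 °C.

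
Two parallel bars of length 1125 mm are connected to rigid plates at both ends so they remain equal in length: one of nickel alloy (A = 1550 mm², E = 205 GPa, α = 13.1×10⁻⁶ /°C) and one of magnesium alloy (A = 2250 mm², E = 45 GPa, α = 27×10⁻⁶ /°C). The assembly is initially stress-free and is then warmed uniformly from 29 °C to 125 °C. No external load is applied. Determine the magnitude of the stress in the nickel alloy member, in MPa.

Equilibrium of a rigid end plate with no external load gives equal and opposite internal forces ±P in the two members. Since α_{magnesium alloy} > α_{nickel alloy}, heating drives the magnesium alloy into compression and the nickel alloy into tension.
Compatibility of the two members (thermal + elastic change equal): (α₁ − α₂)ΔT = P·[1/(A₁E₁) + 1/(A₂E₂)].
|α₁ − α₂|·ΔT = 13.9×10⁻⁶ × 96 = 0.001334.
1/(A₁E₁) + 1/(A₂E₂) = 1/(1550×205×10³) + 1/(2250×45×10³) = 1.302×10⁻⁸ N⁻¹.
P = 0.001334 / 1.302×10⁻⁸ = 102500 N = 102.5 kN.
σ_{nickel alloy} = P/A₁ = 102500/1550 = 66.1 MPa, tensile.

σ ≈ 66.1 MPa (tensile)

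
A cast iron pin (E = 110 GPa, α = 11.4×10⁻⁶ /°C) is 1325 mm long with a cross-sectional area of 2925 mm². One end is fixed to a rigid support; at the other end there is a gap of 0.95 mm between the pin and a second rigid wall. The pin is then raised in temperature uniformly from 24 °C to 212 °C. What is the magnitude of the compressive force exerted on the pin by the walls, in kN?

P ≈ 459 kN

Free thermal elongation = αΔT L = 11.4×10⁻⁶ × 188 × 1325 = 2.84 mm.
This exceeds the 0.95 mm gap, so the wall pushes back. The portion of expansion that must be recovered elastically is δ_free − gap = 2.84 − 0.95 = 1.89 mm.
That suppressed elongation corresponds to σ = E·Δ/L = 110×10³ × 1.89/1325 = 156.9 MPa.
P = σA = 156.9 × 2925 = 458.9 kN.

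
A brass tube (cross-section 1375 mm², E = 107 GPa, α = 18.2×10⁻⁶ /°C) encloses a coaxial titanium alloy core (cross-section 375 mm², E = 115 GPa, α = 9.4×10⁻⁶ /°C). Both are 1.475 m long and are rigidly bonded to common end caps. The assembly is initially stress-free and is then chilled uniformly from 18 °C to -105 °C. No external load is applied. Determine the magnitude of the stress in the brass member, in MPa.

σ ≈ 26.3 MPa (tensile)

Equilibrium of a rigid end plate with no external load gives equal and opposite internal forces ±P in the two members. Since α_{brass} > α_{titanium alloy}, cooling drives the brass into tension and the titanium alloy into compression.
Setting the final lengths equal and cancelling L: (α₁ − α₂)ΔT = P/(A₁E₁) + P/(A₂E₂).
|α₁ − α₂|·ΔT = 8.8×10⁻⁶ × 123 = 0.001082.
1/(A₁E₁) + 1/(A₂E₂) = 1/(1375×107×10³) + 1/(375×115×10³) = 2.999×10⁻⁸ N⁻¹.
So P = 0.001082 / 2.999×10⁻⁸ = 36.1 kN.
σ_{brass} = P/A₁ = 36100/1375 = 26.25 MPa, tensile.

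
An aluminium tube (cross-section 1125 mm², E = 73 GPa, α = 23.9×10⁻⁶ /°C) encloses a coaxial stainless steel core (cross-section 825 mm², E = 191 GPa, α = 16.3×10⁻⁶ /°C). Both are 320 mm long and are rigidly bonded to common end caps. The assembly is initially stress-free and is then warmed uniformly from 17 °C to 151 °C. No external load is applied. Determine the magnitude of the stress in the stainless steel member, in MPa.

Equilibrium of a rigid end plate with no external load gives equal and opposite internal forces ±P in the two members. Since α_{aluminium} > α_{stainless steel}, heating drives the aluminium into compression and the stainless steel into tension.
Compatibility of the two members (thermal + elastic change equal): (α₁ − α₂)ΔT = P·[1/(A₁E₁) + 1/(A₂E₂)].
|α₁ − α₂|·ΔT = 7.6×10⁻⁶ × 134 = 0.001018.
1/(A₁E₁) + 1/(A₂E₂) = 1/(1125×73×10³) + 1/(825×191×10³) = 1.852×10⁻⁸ N⁻¹.
So P = 0.001018 / 1.852×10⁻⁸ = 54.98 kN.
σ_{stainless steel} = P/A₂ = 54980/825 = 66.64 MPa, tensile.

σ ≈ 66.6 MPa (tensile)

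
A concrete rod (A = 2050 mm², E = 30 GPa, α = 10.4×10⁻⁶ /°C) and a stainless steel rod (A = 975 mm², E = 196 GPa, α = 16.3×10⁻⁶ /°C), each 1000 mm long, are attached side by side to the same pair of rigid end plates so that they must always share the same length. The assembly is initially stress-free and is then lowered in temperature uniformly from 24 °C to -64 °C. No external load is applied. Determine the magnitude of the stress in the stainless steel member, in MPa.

The stainless steel has the larger α, so on cooling it would change length more than the concrete if both were free. The rigid plates force a common final length, so the stainless steel is put into tension and the concrete into compression, with equal and opposite forces P (no external load).
Setting the final lengths equal and cancelling L: (α₁ − α₂)ΔT = P/(A₁E₁) + P/(A₂E₂).
|α₁ − α₂|·ΔT = 5.9×10⁻⁶ × 88 = 0.0005192.
1/(A₁E₁) + 1/(A₂E₂) = 1/(2050×30×10³) + 1/(975×196×10³) = 2.149×10⁻⁸ N⁻¹.
P = 0.0005192 / 2.149×10⁻⁸ = 24160 N = 24.16 kN.
σ_{stainless steel} = P/A₂ = 24160/975 = 24.78 MPa, tensile.

σ ≈ 24.8 MPa (tensile)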